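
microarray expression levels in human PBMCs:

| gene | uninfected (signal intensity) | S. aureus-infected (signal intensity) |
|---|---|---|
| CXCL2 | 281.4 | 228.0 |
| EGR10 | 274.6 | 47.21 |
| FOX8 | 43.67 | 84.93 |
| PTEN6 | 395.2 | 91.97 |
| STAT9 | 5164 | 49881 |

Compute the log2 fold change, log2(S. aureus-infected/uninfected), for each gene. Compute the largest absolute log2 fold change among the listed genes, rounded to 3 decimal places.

3.272

log2(228.0/281.4) = -0.304  (CXCL2)
log2(47.21/274.6) = -2.540  (EGR10)
log2(84.93/43.67) = 0.960  (FOX8)
log2(91.97/395.2) = -2.103  (PTEN6)
log2(49881/5164) = 3.272  (STAT9)
The largest magnitude belongs to STAT9.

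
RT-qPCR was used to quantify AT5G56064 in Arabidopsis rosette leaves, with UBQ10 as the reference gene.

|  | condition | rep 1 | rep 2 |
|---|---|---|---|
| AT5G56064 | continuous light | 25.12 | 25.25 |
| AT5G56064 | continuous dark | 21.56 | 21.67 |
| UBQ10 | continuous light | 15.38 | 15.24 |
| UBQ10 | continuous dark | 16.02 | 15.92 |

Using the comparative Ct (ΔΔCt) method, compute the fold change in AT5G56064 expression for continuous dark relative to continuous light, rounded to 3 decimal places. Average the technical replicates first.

18.765

Mean Ct: AT5G56064 continuous light 25.185; AT5G56064 continuous dark 21.615; UBQ10 continuous light 15.310; UBQ10 continuous dark 15.970
ΔCt(continuous light) = 25.185 − 15.310 = 9.875
ΔCt(continuous dark) = 21.615 − 15.970 = 5.645
ΔΔCt = 5.645 − 9.875 = -4.230
Fold change = 2^(−(-4.230)) = 2^4.230 = 18.7654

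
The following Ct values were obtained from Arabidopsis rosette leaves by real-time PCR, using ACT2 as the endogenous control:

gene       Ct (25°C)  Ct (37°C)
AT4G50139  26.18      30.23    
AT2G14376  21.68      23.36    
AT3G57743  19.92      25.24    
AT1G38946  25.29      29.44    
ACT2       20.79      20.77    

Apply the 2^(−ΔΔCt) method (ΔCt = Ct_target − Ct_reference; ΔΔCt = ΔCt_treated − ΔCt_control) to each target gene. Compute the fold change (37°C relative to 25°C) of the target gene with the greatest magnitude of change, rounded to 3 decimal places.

0.025

AT4G50139: ΔΔCt = (30.23−20.77) − (26.18−20.79) = 9.46 − 5.39 = 4.07; fold change = 2^-4.07 = 0.060
AT2G14376: ΔΔCt = (23.36−20.77) − (21.68−20.79) = 2.59 − 0.89 = 1.70; fold change = 2^-1.70 = 0.308
AT3G57743: ΔΔCt = (25.24−20.77) − (19.92−20.79) = 4.47 − (-0.87) = 5.34; fold change = 2^-5.34 = 0.025
AT1G38946: ΔΔCt = (29.44−20.77) − (25.29−20.79) = 8.67 − 4.50 = 4.17; fold change = 2^-4.17 = 0.056
AT3G57743 has the largest |ΔΔCt| = 5.34.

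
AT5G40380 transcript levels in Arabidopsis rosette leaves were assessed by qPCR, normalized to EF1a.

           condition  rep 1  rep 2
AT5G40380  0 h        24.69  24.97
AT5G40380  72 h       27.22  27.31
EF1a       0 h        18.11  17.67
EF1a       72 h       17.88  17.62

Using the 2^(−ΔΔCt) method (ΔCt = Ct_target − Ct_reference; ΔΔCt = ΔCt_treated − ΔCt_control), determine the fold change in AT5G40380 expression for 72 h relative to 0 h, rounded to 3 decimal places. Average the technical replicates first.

Mean Ct: AT5G40380 0 h 24.830; AT5G40380 72 h 27.265; EF1a 0 h 17.890; EF1a 72 h 17.750
ΔCt(0 h) = 24.830 − 17.890 = 6.940
ΔCt(72 h) = 27.265 − 17.750 = 9.515
ΔΔCt = 9.515 − 6.940 = 2.575
Fold change = 2^(−2.575) = 0.1678

0.168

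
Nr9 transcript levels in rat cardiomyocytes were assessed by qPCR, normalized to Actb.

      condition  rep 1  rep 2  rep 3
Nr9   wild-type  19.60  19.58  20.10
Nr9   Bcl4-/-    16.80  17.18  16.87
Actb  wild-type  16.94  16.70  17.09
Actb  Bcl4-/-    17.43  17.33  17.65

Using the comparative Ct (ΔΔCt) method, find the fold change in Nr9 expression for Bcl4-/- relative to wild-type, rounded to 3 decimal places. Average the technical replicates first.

10.339

Mean Ct: Nr9 wild-type 19.760; Nr9 Bcl4-/- 16.950; Actb wild-type 16.910; Actb Bcl4-/- 17.470
ΔCt(wild-type) = 19.760 − 16.910 = 2.850
ΔCt(Bcl4-/-) = 16.950 − 17.470 = -0.520
ΔΔCt = -0.520 − 2.850 = -3.370
Fold change = 2^(−(-3.370)) = 2^3.370 = 10.3388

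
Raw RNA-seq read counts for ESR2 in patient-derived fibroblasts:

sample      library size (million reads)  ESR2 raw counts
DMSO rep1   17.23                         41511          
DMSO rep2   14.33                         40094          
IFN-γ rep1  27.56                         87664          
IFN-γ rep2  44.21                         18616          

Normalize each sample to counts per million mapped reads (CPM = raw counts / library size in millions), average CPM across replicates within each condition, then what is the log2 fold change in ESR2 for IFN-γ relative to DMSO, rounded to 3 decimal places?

CPM(DMSO rep1) = 41511 / 17.23 = 2409.2281
CPM(DMSO rep2) = 40094 / 14.33 = 2797.9065
CPM(IFN-γ rep1) = 87664 / 27.56 = 3180.8418
CPM(IFN-γ rep2) = 18616 / 44.21 = 421.0812
mean CPM(DMSO) = 2603.5673; mean CPM(IFN-γ) = 1800.9615
Fold change = 1800.9615 / 2603.5673 = 0.69173
log2(0.69173) = -0.5317

-0.532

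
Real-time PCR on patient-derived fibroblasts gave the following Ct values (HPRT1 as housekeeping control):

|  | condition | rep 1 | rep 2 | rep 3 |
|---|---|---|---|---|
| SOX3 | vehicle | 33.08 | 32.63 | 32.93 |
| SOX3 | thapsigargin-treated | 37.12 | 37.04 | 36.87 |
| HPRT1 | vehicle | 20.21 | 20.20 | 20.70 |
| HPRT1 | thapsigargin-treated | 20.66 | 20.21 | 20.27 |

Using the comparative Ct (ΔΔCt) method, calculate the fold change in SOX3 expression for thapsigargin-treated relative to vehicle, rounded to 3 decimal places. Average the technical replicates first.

0.058

Mean Ct: SOX3 vehicle 32.880; SOX3 thapsigargin-treated 37.010; HPRT1 vehicle 20.370; HPRT1 thapsigargin-treated 20.380
ΔCt(vehicle) = 32.880 − 20.370 = 12.510
ΔCt(thapsigargin-treated) = 37.010 − 20.380 = 16.630
ΔΔCt = 16.630 − 12.510 = 4.120
Fold change = 2^(−4.120) = 0.0575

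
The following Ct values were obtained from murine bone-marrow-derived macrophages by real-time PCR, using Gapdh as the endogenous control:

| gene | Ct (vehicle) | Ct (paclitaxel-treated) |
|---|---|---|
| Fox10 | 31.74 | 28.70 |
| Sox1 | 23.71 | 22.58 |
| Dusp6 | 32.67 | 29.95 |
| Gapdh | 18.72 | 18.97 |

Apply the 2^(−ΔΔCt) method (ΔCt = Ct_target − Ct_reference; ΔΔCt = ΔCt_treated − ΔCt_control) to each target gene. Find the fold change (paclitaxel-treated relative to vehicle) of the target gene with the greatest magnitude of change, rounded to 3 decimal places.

9.781

Fox10: ΔΔCt = (28.70−18.97) − (31.74−18.72) = 9.73 − 13.02 = -3.29; fold change = 2^3.29 = 9.781
Sox1: ΔΔCt = (22.58−18.97) − (23.71−18.72) = 3.61 − 4.99 = -1.38; fold change = 2^1.38 = 2.603
Dusp6: ΔΔCt = (29.95−18.97) − (32.67−18.72) = 10.98 − 13.95 = -2.97; fold change = 2^2.97 = 7.835
Fox10 has the largest |ΔΔCt| = 3.29.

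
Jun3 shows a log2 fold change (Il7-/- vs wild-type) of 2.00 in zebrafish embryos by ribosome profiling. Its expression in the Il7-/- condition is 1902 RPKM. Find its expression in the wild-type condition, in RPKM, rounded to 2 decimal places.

Fold change = 2^(2.00) = 4.0000
wild-type expression = 1902 / 4.0000 = 475.50

475.50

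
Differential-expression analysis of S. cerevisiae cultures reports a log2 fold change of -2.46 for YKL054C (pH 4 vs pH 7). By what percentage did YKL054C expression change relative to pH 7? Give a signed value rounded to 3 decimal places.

Fold change = 2^(-2.46) = 0.1817
Percent change = (FC − 1) × 100% = (0.1817 − 1) × 100 = -81.825%

-81.825%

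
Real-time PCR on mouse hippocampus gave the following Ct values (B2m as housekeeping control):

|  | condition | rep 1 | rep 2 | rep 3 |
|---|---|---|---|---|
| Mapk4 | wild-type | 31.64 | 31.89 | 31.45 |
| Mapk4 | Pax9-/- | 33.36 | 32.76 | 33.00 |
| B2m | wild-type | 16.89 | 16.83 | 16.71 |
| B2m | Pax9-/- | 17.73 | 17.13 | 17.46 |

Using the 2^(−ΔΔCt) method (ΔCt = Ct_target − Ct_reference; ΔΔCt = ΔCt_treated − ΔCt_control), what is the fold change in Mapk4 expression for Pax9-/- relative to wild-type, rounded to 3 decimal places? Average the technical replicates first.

0.595

Mean Ct: Mapk4 wild-type 31.660; Mapk4 Pax9-/- 33.040; B2m wild-type 16.810; B2m Pax9-/- 17.440
ΔCt(wild-type) = 31.660 − 16.810 = 14.850
ΔCt(Pax9-/-) = 33.040 − 17.440 = 15.600
ΔΔCt = 15.600 − 14.850 = 0.750
Fold change = 2^(−0.750) = 0.5946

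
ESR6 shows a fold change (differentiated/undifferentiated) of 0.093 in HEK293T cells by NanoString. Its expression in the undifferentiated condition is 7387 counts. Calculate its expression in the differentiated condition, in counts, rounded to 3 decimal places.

686.991

differentiated expression = 7387 × 0.093 = 686.991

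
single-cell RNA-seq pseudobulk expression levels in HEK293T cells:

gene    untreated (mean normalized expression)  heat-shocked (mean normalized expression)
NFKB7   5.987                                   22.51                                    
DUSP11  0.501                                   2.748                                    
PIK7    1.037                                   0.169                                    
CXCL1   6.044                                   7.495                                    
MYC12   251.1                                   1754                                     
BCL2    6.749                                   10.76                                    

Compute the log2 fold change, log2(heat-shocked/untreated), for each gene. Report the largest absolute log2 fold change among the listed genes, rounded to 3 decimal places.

2.804

log2(22.51/5.987) = 1.911  (NFKB7)
log2(2.748/0.501) = 2.455  (DUSP11)
log2(0.169/1.037) = -2.617  (PIK7)
log2(7.495/6.044) = 0.310  (CXCL1)
log2(1754/251.1) = 2.804  (MYC12)
log2(10.76/6.749) = 0.673  (BCL2)
The largest magnitude belongs to MYC12.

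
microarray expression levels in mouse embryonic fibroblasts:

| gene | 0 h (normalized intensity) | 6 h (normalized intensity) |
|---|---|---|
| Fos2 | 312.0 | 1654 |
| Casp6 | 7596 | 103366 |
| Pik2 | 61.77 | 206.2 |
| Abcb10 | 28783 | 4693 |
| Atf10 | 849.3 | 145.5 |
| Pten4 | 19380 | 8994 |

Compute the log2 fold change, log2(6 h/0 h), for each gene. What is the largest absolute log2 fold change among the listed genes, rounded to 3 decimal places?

log2(1654/312.0) = 2.406  (Fos2)
log2(103366/7596) = 3.766  (Casp6)
log2(206.2/61.77) = 1.739  (Pik2)
log2(4693/28783) = -2.617  (Abcb10)
log2(145.5/849.3) = -2.545  (Atf10)
log2(8994/19380) = -1.108  (Pten4)
The largest magnitude belongs to Casp6.

3.766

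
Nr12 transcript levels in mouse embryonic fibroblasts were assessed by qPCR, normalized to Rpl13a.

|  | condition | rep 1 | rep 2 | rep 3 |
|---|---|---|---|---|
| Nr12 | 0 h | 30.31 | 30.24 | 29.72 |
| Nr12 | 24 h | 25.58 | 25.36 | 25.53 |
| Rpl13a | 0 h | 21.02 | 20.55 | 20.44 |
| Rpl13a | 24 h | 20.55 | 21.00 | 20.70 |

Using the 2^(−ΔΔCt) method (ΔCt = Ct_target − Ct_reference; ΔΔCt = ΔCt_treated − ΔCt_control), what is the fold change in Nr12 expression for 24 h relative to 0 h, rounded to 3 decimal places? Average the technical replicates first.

25.634

Mean Ct: Nr12 0 h 30.090; Nr12 24 h 25.490; Rpl13a 0 h 20.670; Rpl13a 24 h 20.750
ΔCt(0 h) = 30.090 − 20.670 = 9.420
ΔCt(24 h) = 25.490 − 20.750 = 4.740
ΔΔCt = 4.740 − 9.420 = -4.680
Fold change = 2^(−(-4.680)) = 2^4.680 = 25.6342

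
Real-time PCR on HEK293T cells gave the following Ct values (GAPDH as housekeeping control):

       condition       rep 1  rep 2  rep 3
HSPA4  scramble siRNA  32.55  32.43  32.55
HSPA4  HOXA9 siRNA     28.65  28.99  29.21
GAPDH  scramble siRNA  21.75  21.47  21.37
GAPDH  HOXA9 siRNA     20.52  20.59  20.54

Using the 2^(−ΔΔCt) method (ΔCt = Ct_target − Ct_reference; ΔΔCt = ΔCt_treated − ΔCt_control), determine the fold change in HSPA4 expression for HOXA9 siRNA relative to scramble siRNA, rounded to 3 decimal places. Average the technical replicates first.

Mean Ct: HSPA4 scramble siRNA 32.510; HSPA4 HOXA9 siRNA 28.950; GAPDH scramble siRNA 21.530; GAPDH HOXA9 siRNA 20.550
ΔCt(scramble siRNA) = 32.510 − 21.530 = 10.980
ΔCt(HOXA9 siRNA) = 28.950 − 20.550 = 8.400
ΔΔCt = 8.400 − 10.980 = -2.580
Fold change = 2^(−(-2.580)) = 2^2.580 = 5.9794

5.979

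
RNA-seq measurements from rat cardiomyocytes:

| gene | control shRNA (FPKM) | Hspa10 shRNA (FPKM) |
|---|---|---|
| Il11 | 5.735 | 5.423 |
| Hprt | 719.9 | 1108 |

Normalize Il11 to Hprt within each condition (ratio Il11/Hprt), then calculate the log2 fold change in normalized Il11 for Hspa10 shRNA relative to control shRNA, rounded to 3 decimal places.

Il11/Hprt (control shRNA) = 5.735 / 719.9 = 0.0079664
Il11/Hprt (Hspa10 shRNA) = 5.423 / 1108 = 0.0048944
Fold change = 0.0048944 / 0.0079664 = 0.6144
log2(0.6144) = -0.7028

-0.703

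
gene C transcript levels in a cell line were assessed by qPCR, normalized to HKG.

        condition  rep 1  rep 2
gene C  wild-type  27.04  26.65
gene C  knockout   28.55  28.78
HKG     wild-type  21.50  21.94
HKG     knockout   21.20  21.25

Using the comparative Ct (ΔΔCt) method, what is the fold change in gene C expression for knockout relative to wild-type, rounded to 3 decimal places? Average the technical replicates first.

0.201

Mean Ct: gene C wild-type 26.845; gene C knockout 28.665; HKG wild-type 21.720; HKG knockout 21.225
ΔCt(wild-type) = 26.845 − 21.720 = 5.125
ΔCt(knockout) = 28.665 − 21.225 = 7.440
ΔΔCt = 7.440 − 5.125 = 2.315
Fold change = 2^(−2.315) = 0.2010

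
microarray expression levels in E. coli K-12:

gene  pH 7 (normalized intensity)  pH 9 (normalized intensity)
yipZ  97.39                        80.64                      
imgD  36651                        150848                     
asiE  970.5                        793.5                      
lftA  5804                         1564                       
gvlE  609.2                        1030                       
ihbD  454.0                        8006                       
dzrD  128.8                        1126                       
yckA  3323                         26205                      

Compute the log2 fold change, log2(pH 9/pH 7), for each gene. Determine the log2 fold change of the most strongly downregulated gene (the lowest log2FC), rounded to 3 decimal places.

log2(80.64/97.39) = -0.272  (yipZ)
log2(150848/36651) = 2.041  (imgD)
log2(793.5/970.5) = -0.290  (asiE)
log2(1564/5804) = -1.892  (lftA)
log2(1030/609.2) = 0.758  (gvlE)
log2(8006/454.0) = 4.140  (ihbD)
log2(1126/128.8) = 3.128  (dzrD)
log2(26205/3323) = 2.979  (yckA)
lftA is most strongly downregulated.

-1.892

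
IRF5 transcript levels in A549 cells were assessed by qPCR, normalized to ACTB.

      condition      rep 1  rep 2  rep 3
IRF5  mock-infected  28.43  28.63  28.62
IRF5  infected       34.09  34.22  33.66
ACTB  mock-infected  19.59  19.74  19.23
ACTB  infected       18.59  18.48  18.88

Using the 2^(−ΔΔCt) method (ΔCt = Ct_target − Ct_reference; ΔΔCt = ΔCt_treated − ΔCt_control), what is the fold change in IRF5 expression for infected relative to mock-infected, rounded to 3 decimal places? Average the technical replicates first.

Mean Ct: IRF5 mock-infected 28.560; IRF5 infected 33.990; ACTB mock-infected 19.520; ACTB infected 18.650
ΔCt(mock-infected) = 28.560 − 19.520 = 9.040
ΔCt(infected) = 33.990 − 18.650 = 15.340
ΔΔCt = 15.340 − 9.040 = 6.300
Fold change = 2^(−6.300) = 0.0127

0.013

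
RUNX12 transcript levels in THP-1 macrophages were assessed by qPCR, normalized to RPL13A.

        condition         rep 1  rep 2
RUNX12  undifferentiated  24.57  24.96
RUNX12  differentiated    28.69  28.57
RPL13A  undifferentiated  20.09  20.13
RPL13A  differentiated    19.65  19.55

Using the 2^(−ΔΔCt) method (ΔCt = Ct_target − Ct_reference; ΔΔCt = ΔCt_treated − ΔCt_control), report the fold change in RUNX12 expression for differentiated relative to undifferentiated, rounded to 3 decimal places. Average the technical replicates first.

Mean Ct: RUNX12 undifferentiated 24.765; RUNX12 differentiated 28.630; RPL13A undifferentiated 20.110; RPL13A differentiated 19.600
ΔCt(undifferentiated) = 24.765 − 20.110 = 4.655
ΔCt(differentiated) = 28.630 − 19.600 = 9.030
ΔΔCt = 9.030 − 4.655 = 4.375
Fold change = 2^(−4.375) = 0.0482

0.048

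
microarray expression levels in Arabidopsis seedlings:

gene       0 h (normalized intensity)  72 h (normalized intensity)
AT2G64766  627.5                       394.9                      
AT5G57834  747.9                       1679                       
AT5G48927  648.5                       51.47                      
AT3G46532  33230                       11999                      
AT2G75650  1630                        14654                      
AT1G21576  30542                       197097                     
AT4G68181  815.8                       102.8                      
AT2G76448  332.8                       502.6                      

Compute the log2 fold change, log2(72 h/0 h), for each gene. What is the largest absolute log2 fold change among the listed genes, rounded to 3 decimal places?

log2(394.9/627.5) = -0.668  (AT2G64766)
log2(1679/747.9) = 1.167  (AT5G57834)
log2(51.47/648.5) = -3.655  (AT5G48927)
log2(11999/33230) = -1.470  (AT3G46532)
log2(14654/1630) = 3.168  (AT2G75650)
log2(197097/30542) = 2.690  (AT1G21576)
log2(102.8/815.8) = -2.988  (AT4G68181)
log2(502.6/332.8) = 0.595  (AT2G76448)
The largest magnitude belongs to AT5G48927.

3.655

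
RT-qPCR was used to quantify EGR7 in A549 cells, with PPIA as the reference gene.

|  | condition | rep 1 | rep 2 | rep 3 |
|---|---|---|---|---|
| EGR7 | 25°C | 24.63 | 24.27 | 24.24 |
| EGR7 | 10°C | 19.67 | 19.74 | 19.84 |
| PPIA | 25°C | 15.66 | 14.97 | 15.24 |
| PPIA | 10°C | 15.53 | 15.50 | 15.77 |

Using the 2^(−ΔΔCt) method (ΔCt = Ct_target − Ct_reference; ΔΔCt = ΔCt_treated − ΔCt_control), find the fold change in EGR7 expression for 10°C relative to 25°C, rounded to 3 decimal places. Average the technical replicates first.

30.696

Mean Ct: EGR7 25°C 24.380; EGR7 10°C 19.750; PPIA 25°C 15.290; PPIA 10°C 15.600
ΔCt(25°C) = 24.380 − 15.290 = 9.090
ΔCt(10°C) = 19.750 − 15.600 = 4.150
ΔΔCt = 4.150 − 9.090 = -4.940
Fold change = 2^(−(-4.940)) = 2^4.940 = 30.6965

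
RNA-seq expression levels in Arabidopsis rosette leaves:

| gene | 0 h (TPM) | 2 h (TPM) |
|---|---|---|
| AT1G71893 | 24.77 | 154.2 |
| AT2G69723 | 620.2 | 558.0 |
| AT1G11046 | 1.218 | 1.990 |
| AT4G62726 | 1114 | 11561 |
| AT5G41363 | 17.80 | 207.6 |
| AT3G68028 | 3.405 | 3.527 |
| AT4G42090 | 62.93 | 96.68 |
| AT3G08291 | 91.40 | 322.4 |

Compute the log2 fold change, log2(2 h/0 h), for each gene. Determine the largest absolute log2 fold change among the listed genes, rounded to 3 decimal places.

3.544

log2(154.2/24.77) = 2.638  (AT1G71893)
log2(558.0/620.2) = -0.152  (AT2G69723)
log2(1.990/1.218) = 0.708  (AT1G11046)
log2(11561/1114) = 3.375  (AT4G62726)
log2(207.6/17.80) = 3.544  (AT5G41363)
log2(3.527/3.405) = 0.051  (AT3G68028)
log2(96.68/62.93) = 0.619  (AT4G42090)
log2(322.4/91.40) = 1.819  (AT3G08291)
The largest magnitude belongs to AT5G41363.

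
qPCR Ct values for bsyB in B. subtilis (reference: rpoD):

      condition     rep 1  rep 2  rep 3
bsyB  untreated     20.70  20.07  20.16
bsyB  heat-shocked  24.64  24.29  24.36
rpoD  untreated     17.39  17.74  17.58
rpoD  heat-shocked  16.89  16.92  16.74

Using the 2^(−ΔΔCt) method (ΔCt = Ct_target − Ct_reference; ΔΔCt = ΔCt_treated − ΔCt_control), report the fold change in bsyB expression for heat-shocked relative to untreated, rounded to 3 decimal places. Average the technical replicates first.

0.035

Mean Ct: bsyB untreated 20.310; bsyB heat-shocked 24.430; rpoD untreated 17.570; rpoD heat-shocked 16.850
ΔCt(untreated) = 20.310 − 17.570 = 2.740
ΔCt(heat-shocked) = 24.430 − 16.850 = 7.580
ΔΔCt = 7.580 − 2.740 = 4.840
Fold change = 2^(−4.840) = 0.0349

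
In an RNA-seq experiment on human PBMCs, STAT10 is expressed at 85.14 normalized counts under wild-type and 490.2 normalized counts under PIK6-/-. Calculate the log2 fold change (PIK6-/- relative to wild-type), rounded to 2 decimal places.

Fold change = 490.2 / 85.14 = 5.7576
log2(5.7576) = 2.525

2.53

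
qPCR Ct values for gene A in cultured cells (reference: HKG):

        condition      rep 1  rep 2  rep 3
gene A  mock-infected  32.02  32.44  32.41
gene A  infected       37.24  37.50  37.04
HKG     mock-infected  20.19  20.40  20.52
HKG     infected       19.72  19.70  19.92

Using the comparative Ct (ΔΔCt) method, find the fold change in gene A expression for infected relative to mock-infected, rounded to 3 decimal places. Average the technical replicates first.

0.021

Mean Ct: gene A mock-infected 32.290; gene A infected 37.260; HKG mock-infected 20.370; HKG infected 19.780
ΔCt(mock-infected) = 32.290 − 20.370 = 11.920
ΔCt(infected) = 37.260 − 19.780 = 17.480
ΔΔCt = 17.480 − 11.920 = 5.560
Fold change = 2^(−5.560) = 0.0212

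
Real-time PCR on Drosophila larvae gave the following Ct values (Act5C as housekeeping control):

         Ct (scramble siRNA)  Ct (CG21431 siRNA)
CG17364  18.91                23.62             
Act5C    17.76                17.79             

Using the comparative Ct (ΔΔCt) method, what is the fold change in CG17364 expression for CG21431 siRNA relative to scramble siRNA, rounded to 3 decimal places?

0.039

ΔCt(scramble siRNA) = 18.910 − 17.760 = 1.150
ΔCt(CG21431 siRNA) = 23.620 − 17.790 = 5.830
ΔΔCt = 5.830 − 1.150 = 4.680
Fold change = 2^(−4.680) = 0.0390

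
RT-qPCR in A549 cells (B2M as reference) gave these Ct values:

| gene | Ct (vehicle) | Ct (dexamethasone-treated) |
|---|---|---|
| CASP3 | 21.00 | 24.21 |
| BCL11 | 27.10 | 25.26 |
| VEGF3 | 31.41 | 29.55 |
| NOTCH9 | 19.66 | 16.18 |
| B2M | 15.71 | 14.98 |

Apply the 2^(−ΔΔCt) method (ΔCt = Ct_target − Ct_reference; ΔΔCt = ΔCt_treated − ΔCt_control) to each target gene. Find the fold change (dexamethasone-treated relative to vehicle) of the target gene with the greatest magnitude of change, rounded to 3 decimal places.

CASP3: ΔΔCt = (24.21−14.98) − (21.00−15.71) = 9.23 − 5.29 = 3.94; fold change = 2^-3.94 = 0.065
BCL11: ΔΔCt = (25.26−14.98) − (27.10−15.71) = 10.28 − 11.39 = -1.11; fold change = 2^1.11 = 2.158
VEGF3: ΔΔCt = (29.55−14.98) − (31.41−15.71) = 14.57 − 15.70 = -1.13; fold change = 2^1.13 = 2.189
NOTCH9: ΔΔCt = (16.18−14.98) − (19.66−15.71) = 1.20 − 3.95 = -2.75; fold change = 2^2.75 = 6.727
CASP3 has the largest |ΔΔCt| = 3.94.

0.065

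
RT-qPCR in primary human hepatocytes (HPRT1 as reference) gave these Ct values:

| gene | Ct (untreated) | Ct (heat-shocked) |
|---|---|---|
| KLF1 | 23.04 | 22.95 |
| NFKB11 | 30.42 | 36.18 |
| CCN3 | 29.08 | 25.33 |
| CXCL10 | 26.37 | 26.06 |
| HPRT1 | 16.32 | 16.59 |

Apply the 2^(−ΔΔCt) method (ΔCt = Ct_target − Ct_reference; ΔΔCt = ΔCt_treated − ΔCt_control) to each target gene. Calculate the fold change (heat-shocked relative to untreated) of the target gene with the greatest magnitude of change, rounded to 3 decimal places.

KLF1: ΔΔCt = (22.95−16.59) − (23.04−16.32) = 6.36 − 6.72 = -0.36; fold change = 2^0.36 = 1.283
NFKB11: ΔΔCt = (36.18−16.59) − (30.42−16.32) = 19.59 − 14.10 = 5.49; fold change = 2^-5.49 = 0.022
CCN3: ΔΔCt = (25.33−16.59) − (29.08−16.32) = 8.74 − 12.76 = -4.02; fold change = 2^4.02 = 16.223
CXCL10: ΔΔCt = (26.06−16.59) − (26.37−16.32) = 9.47 − 10.05 = -0.58; fold change = 2^0.58 = 1.495
NFKB11 has the largest |ΔΔCt| = 5.49.

0.022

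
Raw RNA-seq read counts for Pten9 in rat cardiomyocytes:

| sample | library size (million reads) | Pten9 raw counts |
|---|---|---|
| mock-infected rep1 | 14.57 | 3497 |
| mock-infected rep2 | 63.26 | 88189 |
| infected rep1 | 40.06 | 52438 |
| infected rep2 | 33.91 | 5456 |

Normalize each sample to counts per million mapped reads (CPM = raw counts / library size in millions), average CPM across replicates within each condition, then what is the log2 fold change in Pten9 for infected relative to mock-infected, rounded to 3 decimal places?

-0.153

CPM(mock-infected rep1) = 3497 / 14.57 = 240.0137
CPM(mock-infected rep2) = 88189 / 63.26 = 1394.0721
CPM(infected rep1) = 52438 / 40.06 = 1308.9865
CPM(infected rep2) = 5456 / 33.91 = 160.8965
mean CPM(mock-infected) = 817.0429; mean CPM(infected) = 734.9415
Fold change = 734.9415 / 817.0429 = 0.89951
log2(0.89951) = -0.1528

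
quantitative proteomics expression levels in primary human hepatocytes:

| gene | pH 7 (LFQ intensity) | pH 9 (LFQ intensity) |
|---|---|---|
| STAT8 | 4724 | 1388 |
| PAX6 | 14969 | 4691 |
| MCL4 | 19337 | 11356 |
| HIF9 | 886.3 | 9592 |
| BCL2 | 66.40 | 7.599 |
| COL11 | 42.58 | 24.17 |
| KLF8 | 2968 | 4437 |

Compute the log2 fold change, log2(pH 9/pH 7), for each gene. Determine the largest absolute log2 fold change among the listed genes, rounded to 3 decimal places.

log2(1388/4724) = -1.767  (STAT8)
log2(4691/14969) = -1.674  (PAX6)
log2(11356/19337) = -0.768  (MCL4)
log2(9592/886.3) = 3.436  (HIF9)
log2(7.599/66.40) = -3.127  (BCL2)
log2(24.17/42.58) = -0.817  (COL11)
log2(4437/2968) = 0.580  (KLF8)
The largest magnitude belongs to HIF9.

3.436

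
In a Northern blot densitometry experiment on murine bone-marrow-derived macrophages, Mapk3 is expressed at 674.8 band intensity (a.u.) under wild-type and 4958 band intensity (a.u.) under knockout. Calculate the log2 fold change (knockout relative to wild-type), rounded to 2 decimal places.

2.88

Fold change = 4958 / 674.8 = 7.3474
log2(7.3474) = 2.877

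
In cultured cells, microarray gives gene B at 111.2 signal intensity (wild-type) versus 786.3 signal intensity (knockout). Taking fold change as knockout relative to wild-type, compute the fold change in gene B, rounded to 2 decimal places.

Fold change = 786.3 / 111.2 = 7.071
gene B is upregulated.

7.07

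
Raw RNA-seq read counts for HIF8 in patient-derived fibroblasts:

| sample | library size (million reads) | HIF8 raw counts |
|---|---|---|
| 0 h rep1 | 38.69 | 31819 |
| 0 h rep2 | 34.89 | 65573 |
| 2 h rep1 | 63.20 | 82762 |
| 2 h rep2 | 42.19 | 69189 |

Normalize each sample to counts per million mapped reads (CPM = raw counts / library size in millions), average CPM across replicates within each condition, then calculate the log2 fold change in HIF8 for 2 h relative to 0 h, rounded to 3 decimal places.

CPM(0 h rep1) = 31819 / 38.69 = 822.4089
CPM(0 h rep2) = 65573 / 34.89 = 1879.4210
CPM(2 h rep1) = 82762 / 63.20 = 1309.5253
CPM(2 h rep2) = 69189 / 42.19 = 1639.9384
mean CPM(0 h) = 1350.9150; mean CPM(2 h) = 1474.7318
Fold change = 1474.7318 / 1350.9150 = 1.09165
log2(1.09165) = 0.1265

0.127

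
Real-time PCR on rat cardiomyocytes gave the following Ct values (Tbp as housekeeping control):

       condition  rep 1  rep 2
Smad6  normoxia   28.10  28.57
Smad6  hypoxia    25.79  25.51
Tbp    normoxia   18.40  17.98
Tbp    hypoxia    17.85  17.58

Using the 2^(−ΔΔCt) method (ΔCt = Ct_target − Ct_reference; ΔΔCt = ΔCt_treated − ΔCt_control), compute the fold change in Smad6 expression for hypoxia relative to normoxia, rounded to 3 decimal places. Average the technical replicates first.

4.627

Mean Ct: Smad6 normoxia 28.335; Smad6 hypoxia 25.650; Tbp normoxia 18.190; Tbp hypoxia 17.715
ΔCt(normoxia) = 28.335 − 18.190 = 10.145
ΔCt(hypoxia) = 25.650 − 17.715 = 7.935
ΔΔCt = 7.935 − 10.145 = -2.210
Fold change = 2^(−(-2.210)) = 2^2.210 = 4.6268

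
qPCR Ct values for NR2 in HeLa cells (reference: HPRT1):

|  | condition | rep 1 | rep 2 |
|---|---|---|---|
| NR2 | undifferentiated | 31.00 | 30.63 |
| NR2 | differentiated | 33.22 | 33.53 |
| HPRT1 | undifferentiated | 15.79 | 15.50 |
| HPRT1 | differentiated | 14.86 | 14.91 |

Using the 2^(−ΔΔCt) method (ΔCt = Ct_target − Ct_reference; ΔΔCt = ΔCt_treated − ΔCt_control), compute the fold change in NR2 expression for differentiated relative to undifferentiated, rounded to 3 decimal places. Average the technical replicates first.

Mean Ct: NR2 undifferentiated 30.815; NR2 differentiated 33.375; HPRT1 undifferentiated 15.645; HPRT1 differentiated 14.885
ΔCt(undifferentiated) = 30.815 − 15.645 = 15.170
ΔCt(differentiated) = 33.375 − 14.885 = 18.490
ΔΔCt = 18.490 − 15.170 = 3.320
Fold change = 2^(−3.320) = 0.1001

0.100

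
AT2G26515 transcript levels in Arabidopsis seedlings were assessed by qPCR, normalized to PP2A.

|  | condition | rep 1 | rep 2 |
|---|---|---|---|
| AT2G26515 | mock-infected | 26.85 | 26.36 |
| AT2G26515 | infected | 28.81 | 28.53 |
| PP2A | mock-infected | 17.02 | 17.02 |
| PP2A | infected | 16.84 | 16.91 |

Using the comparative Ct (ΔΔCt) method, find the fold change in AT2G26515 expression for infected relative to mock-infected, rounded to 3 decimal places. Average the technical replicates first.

Mean Ct: AT2G26515 mock-infected 26.605; AT2G26515 infected 28.670; PP2A mock-infected 17.020; PP2A infected 16.875
ΔCt(mock-infected) = 26.605 − 17.020 = 9.585
ΔCt(infected) = 28.670 − 16.875 = 11.795
ΔΔCt = 11.795 − 9.585 = 2.210
Fold change = 2^(−2.210) = 0.2161

0.216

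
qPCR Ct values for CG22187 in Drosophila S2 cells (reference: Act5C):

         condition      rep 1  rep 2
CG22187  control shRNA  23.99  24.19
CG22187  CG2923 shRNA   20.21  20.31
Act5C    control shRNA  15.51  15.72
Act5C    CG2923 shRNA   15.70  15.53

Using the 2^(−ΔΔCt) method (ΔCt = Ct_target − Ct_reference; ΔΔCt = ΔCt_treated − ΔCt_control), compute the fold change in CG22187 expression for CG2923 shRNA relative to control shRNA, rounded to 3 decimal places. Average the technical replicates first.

14.221

Mean Ct: CG22187 control shRNA 24.090; CG22187 CG2923 shRNA 20.260; Act5C control shRNA 15.615; Act5C CG2923 shRNA 15.615
ΔCt(control shRNA) = 24.090 − 15.615 = 8.475
ΔCt(CG2923 shRNA) = 20.260 − 15.615 = 4.645
ΔΔCt = 4.645 − 8.475 = -3.830
Fold change = 2^(−(-3.830)) = 2^3.830 = 14.2215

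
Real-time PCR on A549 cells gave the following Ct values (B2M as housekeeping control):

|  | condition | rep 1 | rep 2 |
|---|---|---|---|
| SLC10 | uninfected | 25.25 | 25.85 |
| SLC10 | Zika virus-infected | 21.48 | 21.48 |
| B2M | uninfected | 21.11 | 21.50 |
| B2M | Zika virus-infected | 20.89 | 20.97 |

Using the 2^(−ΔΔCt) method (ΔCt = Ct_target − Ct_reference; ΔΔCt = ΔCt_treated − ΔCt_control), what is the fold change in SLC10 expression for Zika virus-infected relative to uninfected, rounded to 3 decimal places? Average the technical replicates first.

12.951

Mean Ct: SLC10 uninfected 25.550; SLC10 Zika virus-infected 21.480; B2M uninfected 21.305; B2M Zika virus-infected 20.930
ΔCt(uninfected) = 25.550 − 21.305 = 4.245
ΔCt(Zika virus-infected) = 21.480 − 20.930 = 0.550
ΔΔCt = 0.550 − 4.245 = -3.695
Fold change = 2^(−(-3.695)) = 2^3.695 = 12.9511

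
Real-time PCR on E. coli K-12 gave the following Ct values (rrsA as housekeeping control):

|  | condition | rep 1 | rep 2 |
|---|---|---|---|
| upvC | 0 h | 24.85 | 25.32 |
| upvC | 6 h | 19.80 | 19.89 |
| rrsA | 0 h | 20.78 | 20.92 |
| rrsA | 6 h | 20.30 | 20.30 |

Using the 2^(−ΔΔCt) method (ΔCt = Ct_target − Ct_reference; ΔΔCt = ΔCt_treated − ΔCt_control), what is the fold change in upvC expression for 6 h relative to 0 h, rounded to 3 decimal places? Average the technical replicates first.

25.813

Mean Ct: upvC 0 h 25.085; upvC 6 h 19.845; rrsA 0 h 20.850; rrsA 6 h 20.300
ΔCt(0 h) = 25.085 − 20.850 = 4.235
ΔCt(6 h) = 19.845 − 20.300 = -0.455
ΔΔCt = -0.455 − 4.235 = -4.690
Fold change = 2^(−(-4.690)) = 2^4.690 = 25.8125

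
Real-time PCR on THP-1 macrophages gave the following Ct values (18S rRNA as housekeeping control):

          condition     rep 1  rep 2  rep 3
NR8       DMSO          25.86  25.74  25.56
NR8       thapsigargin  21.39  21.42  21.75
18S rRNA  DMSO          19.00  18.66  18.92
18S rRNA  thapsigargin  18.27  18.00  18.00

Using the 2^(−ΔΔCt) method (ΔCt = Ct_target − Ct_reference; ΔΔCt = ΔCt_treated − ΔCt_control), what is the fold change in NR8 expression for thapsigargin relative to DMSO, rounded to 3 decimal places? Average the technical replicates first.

Mean Ct: NR8 DMSO 25.720; NR8 thapsigargin 21.520; 18S rRNA DMSO 18.860; 18S rRNA thapsigargin 18.090
ΔCt(DMSO) = 25.720 − 18.860 = 6.860
ΔCt(thapsigargin) = 21.520 − 18.090 = 3.430
ΔΔCt = 3.430 − 6.860 = -3.430
Fold change = 2^(−(-3.430)) = 2^3.430 = 10.7779

10.778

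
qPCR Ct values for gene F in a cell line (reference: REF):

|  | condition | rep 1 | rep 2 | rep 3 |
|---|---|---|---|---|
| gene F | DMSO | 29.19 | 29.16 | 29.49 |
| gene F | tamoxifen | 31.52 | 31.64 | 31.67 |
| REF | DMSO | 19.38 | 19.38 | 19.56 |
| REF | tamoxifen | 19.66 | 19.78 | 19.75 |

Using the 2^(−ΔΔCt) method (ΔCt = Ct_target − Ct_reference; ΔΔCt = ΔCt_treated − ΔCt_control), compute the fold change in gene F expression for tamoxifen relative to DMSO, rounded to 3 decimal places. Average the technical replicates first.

Mean Ct: gene F DMSO 29.280; gene F tamoxifen 31.610; REF DMSO 19.440; REF tamoxifen 19.730
ΔCt(DMSO) = 29.280 − 19.440 = 9.840
ΔCt(tamoxifen) = 31.610 − 19.730 = 11.880
ΔΔCt = 11.880 − 9.840 = 2.040
Fold change = 2^(−2.040) = 0.2432

0.243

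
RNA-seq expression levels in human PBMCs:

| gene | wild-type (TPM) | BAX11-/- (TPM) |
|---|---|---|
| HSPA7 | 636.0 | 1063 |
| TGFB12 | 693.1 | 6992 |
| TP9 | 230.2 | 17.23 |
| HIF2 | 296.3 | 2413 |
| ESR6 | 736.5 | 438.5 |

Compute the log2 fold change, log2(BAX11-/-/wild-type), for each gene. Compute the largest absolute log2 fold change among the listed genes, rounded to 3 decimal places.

log2(1063/636.0) = 0.741  (HSPA7)
log2(6992/693.1) = 3.335  (TGFB12)
log2(17.23/230.2) = -3.740  (TP9)
log2(2413/296.3) = 3.026  (HIF2)
log2(438.5/736.5) = -0.748  (ESR6)
The largest magnitude belongs to TP9.

3.740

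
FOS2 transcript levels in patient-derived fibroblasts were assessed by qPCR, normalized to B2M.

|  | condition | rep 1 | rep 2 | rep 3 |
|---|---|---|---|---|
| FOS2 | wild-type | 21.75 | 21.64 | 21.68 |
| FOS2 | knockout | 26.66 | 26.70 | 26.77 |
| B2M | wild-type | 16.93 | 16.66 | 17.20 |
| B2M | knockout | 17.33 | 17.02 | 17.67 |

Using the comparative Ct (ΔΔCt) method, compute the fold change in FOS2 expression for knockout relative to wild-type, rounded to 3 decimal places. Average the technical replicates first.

0.041

Mean Ct: FOS2 wild-type 21.690; FOS2 knockout 26.710; B2M wild-type 16.930; B2M knockout 17.340
ΔCt(wild-type) = 21.690 − 16.930 = 4.760
ΔCt(knockout) = 26.710 − 17.340 = 9.370
ΔΔCt = 9.370 − 4.760 = 4.610
Fold change = 2^(−4.610) = 0.0409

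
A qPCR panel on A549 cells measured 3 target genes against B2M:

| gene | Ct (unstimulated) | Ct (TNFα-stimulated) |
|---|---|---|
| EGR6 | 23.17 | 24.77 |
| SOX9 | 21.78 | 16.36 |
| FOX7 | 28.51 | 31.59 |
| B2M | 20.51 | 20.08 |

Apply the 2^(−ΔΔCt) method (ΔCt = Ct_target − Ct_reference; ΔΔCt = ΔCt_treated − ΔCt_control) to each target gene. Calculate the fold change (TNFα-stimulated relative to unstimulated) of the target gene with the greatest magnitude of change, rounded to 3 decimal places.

EGR6: ΔΔCt = (24.77−20.08) − (23.17−20.51) = 4.69 − 2.66 = 2.03; fold change = 2^-2.03 = 0.245
SOX9: ΔΔCt = (16.36−20.08) − (21.78−20.51) = -3.72 − 1.27 = -4.99; fold change = 2^4.99 = 31.779
FOX7: ΔΔCt = (31.59−20.08) − (28.51−20.51) = 11.51 − 8.00 = 3.51; fold change = 2^-3.51 = 0.088
SOX9 has the largest |ΔΔCt| = 4.99.

31.779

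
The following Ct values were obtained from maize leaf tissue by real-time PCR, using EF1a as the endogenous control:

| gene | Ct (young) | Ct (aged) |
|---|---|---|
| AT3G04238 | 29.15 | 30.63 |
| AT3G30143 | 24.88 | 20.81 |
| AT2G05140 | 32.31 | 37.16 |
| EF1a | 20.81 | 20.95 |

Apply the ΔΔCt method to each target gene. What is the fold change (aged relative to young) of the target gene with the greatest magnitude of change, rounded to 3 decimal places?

AT3G04238: ΔΔCt = (30.63−20.95) − (29.15−20.81) = 9.68 − 8.34 = 1.34; fold change = 2^-1.34 = 0.395
AT3G30143: ΔΔCt = (20.81−20.95) − (24.88−20.81) = -0.14 − 4.07 = -4.21; fold change = 2^4.21 = 18.507
AT2G05140: ΔΔCt = (37.16−20.95) − (32.31−20.81) = 16.21 − 11.50 = 4.71; fold change = 2^-4.71 = 0.038
AT2G05140 has the largest |ΔΔCt| = 4.71.

0.038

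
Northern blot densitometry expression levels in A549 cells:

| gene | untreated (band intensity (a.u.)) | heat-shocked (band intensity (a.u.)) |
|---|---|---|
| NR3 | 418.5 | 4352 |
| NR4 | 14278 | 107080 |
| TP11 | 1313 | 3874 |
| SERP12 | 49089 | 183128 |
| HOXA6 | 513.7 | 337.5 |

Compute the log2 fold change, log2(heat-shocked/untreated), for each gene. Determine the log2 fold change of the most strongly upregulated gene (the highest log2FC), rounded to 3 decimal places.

log2(4352/418.5) = 3.378  (NR3)
log2(107080/14278) = 2.907  (NR4)
log2(3874/1313) = 1.561  (TP11)
log2(183128/49089) = 1.899  (SERP12)
log2(337.5/513.7) = -0.606  (HOXA6)
NR3 is most strongly upregulated.

3.378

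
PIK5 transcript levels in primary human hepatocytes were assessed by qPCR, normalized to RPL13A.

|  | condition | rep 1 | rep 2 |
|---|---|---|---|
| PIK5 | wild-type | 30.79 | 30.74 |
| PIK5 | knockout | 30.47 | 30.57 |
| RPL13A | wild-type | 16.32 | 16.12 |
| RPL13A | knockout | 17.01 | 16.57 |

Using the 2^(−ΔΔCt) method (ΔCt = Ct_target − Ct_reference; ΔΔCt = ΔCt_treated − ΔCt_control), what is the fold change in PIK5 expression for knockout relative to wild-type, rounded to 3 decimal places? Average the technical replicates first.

Mean Ct: PIK5 wild-type 30.765; PIK5 knockout 30.520; RPL13A wild-type 16.220; RPL13A knockout 16.790
ΔCt(wild-type) = 30.765 − 16.220 = 14.545
ΔCt(knockout) = 30.520 − 16.790 = 13.730
ΔΔCt = 13.730 − 14.545 = -0.815
Fold change = 2^(−(-0.815)) = 2^0.815 = 1.7593

1.759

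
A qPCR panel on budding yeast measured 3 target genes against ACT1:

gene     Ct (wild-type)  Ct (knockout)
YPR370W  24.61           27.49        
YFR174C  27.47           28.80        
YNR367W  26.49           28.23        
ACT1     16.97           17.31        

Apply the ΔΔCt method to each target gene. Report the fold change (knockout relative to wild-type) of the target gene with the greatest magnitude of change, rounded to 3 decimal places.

0.172

YPR370W: ΔΔCt = (27.49−17.31) − (24.61−16.97) = 10.18 − 7.64 = 2.54; fold change = 2^-2.54 = 0.172
YFR174C: ΔΔCt = (28.80−17.31) − (27.47−16.97) = 11.49 − 10.50 = 0.99; fold change = 2^-0.99 = 0.503
YNR367W: ΔΔCt = (28.23−17.31) − (26.49−16.97) = 10.92 − 9.52 = 1.40; fold change = 2^-1.40 = 0.379
YPR370W has the largest |ΔΔCt| = 2.54.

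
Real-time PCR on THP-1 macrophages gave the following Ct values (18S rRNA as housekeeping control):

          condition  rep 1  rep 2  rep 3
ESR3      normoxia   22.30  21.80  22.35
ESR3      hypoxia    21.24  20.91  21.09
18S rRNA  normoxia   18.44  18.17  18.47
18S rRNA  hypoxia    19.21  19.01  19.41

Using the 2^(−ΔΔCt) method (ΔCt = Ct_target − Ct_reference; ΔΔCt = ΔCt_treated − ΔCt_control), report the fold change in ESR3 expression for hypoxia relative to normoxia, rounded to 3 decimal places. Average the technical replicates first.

Mean Ct: ESR3 normoxia 22.150; ESR3 hypoxia 21.080; 18S rRNA normoxia 18.360; 18S rRNA hypoxia 19.210
ΔCt(normoxia) = 22.150 − 18.360 = 3.790
ΔCt(hypoxia) = 21.080 − 19.210 = 1.870
ΔΔCt = 1.870 − 3.790 = -1.920
Fold change = 2^(−(-1.920)) = 2^1.920 = 3.7842

3.784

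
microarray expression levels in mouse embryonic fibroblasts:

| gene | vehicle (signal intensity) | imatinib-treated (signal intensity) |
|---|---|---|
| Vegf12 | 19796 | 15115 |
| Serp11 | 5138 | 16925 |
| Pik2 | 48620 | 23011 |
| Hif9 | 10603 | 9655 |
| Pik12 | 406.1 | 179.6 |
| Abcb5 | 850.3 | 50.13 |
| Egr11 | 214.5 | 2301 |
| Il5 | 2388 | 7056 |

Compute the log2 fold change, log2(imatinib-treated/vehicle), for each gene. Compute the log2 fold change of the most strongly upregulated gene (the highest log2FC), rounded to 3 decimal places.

log2(15115/19796) = -0.389  (Vegf12)
log2(16925/5138) = 1.720  (Serp11)
log2(23011/48620) = -1.079  (Pik2)
log2(9655/10603) = -0.135  (Hif9)
log2(179.6/406.1) = -1.177  (Pik12)
log2(50.13/850.3) = -4.084  (Abcb5)
log2(2301/214.5) = 3.423  (Egr11)
log2(7056/2388) = 1.563  (Il5)
Egr11 is most strongly upregulated.

3.423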